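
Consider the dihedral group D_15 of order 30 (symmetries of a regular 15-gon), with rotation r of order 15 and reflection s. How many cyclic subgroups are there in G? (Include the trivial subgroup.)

Each element a generates a cyclic subgroup ⟨a⟩; distinct elements may generate the same one (a cyclic group of order d has φ(d) generators).
Cyclic subgroups by order — order 1: 1; order 2: 15; order 3: 1; order 5: 1; order 15: 1.
Total: 19.

19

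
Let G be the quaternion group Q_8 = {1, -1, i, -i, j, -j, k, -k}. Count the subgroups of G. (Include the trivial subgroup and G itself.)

|G| = 8, so by Lagrange every subgroup order divides 8. Divisors: 1, 2, 4, 8.
Subgroups by order — order 1: 1; order 2: 1; order 4: 3; order 8: 1.
Total: 1 + 1 + 3 + 1 = 6.

6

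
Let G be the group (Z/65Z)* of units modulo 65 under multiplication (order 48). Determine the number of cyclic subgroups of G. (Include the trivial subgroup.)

20

A cyclic subgroup of order d is generated by each of its φ(d) elements of order d, so the cyclic subgroups of order d number (#elements of order d)/φ(d).
Cyclic subgroups by order — order 1: 1; order 2: 3; order 3: 1; order 4: 6; order 6: 3; order 12: 6.
Total: 20.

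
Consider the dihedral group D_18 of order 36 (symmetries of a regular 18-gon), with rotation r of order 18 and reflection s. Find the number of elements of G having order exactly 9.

6

The elements of order 9 are: r^2, r^4, r^8, r^10, r^14, r^16.
That's 6.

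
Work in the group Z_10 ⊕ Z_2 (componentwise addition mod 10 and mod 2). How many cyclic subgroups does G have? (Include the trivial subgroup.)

8

Each element a generates a cyclic subgroup ⟨a⟩; distinct elements may generate the same one (a cyclic group of order d has φ(d) generators).
Cyclic subgroups by order — order 1: 1; order 2: 3; order 5: 1; order 10: 3.
Total: 8.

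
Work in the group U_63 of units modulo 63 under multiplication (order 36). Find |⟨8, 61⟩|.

|⟨8⟩| = 2 and |⟨61⟩| = 6, so |H| is a multiple of lcm(2, 6) = 6 and divides |G| = 36.
Closing under the operation: H = {1, 2, 4, 8, 16, 31, 32, 47, 55, 59, 61, 62}, so |H| = 12.

12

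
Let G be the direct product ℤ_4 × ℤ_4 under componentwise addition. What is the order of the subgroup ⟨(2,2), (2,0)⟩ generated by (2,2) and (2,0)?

4

|⟨(2,2)⟩| = 2 and |⟨(2,0)⟩| = 2, so |H| is a multiple of lcm(2, 2) = 2 and divides |G| = 16.
Closing under the operation: H = {(0,0), (0,2), (2,0), (2,2)}, so |H| = 4.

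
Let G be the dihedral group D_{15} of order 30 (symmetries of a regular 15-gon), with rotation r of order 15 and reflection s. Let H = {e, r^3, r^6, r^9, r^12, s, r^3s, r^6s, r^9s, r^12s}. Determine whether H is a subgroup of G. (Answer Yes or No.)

Yes

|H| = 10 divides |G| = 30, consistent with Lagrange.
H contains the identity, every element's inverse is in H, and H is closed under ·: it is a subgroup.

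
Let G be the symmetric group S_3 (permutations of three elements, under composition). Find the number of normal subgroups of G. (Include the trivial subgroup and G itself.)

G has 6 subgroups. Checking conjugation-invariance by order — order 1: 1/1 normal; order 2: 0/3 normal; order 3: 1/1 normal; order 6: 1/1 normal.
Total normal subgroups: 3.

3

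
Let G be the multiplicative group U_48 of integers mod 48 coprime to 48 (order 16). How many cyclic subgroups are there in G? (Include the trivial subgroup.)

12

A cyclic subgroup of order d is generated by each of its φ(d) elements of order d, so the cyclic subgroups of order d number (#elements of order d)/φ(d).
Cyclic subgroups by order — order 1: 1; order 2: 7; order 4: 4.
Total: 12.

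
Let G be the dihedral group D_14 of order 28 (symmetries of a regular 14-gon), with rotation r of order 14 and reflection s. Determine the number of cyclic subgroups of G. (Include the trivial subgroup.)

18

Each element a generates a cyclic subgroup ⟨a⟩; distinct elements may generate the same one (a cyclic group of order d has φ(d) generators).
Cyclic subgroups by order — order 1: 1; order 2: 15; order 7: 1; order 14: 1.
Total: 18.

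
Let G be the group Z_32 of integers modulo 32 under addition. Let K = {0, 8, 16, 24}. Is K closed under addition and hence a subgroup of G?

Yes

|K| = 4 divides |G| = 32, consistent with Lagrange.
K contains the identity, every element's inverse is in K, and K is closed under +: it is a subgroup.
In fact K = ⟨8⟩.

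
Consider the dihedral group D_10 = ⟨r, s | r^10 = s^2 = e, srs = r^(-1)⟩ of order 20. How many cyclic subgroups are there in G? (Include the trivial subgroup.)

A cyclic subgroup of order d is generated by each of its φ(d) elements of order d, so the cyclic subgroups of order d number (#elements of order d)/φ(d).
Cyclic subgroups by order — order 1: 1; order 2: 11; order 5: 1; order 10: 1.
Total: 14.

14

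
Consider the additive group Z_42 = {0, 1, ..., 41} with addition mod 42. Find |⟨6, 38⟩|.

|⟨6⟩| = 7 and |⟨38⟩| = 21, so |H| is a multiple of lcm(7, 21) = 21 and divides |G| = 42.
Closing under the operation: H = {0, 2, 4, 6, 8, 10, 12, 14, 16, 18, 20, 22, 24, 26, 28, 30, 32, 34, 36, 38, 40}, so |H| = 21.

21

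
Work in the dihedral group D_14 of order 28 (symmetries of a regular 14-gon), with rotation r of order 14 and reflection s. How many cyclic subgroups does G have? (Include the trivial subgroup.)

18

Group the elements of G by the cyclic subgroup they generate; each cyclic subgroup of order d accounts for φ(d) elements.
Cyclic subgroups by order — order 1: 1; order 2: 15; order 7: 1; order 14: 1.
Total: 18.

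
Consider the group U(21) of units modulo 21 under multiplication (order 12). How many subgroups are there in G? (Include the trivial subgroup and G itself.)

|G| = 12, so by Lagrange every subgroup order divides 12. Divisors: 1, 2, 3, 4, 6, 12.
Subgroups by order — order 1: 1; order 2: 3; order 3: 1; order 4: 1; order 6: 3; order 12: 1.
Total: 1 + 3 + 1 + 1 + 3 + 1 = 10.

10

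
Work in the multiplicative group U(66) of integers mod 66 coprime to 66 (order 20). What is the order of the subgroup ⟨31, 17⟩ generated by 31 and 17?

|⟨31⟩| = 5 and |⟨17⟩| = 10, so |H| is a multiple of lcm(5, 10) = 10 and divides |G| = 20.
Closing under the operation: H = {1, 17, 25, 29, 31, 35, 37, 41, 49, 65}, so |H| = 10.

10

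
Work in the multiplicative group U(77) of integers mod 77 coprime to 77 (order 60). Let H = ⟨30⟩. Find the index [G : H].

2

|⟨30⟩| = 30 and |G| = 60.
By Lagrange, [G : H] = |G|/|H| = 60/30 = 2.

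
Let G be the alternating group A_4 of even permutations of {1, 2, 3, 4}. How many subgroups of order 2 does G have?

3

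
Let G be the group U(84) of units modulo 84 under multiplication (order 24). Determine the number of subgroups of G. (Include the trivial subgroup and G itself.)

|G| = 24, so by Lagrange every subgroup order divides 24. Divisors: 1, 2, 3, 4, 6, 8, 12, 24.
Subgroups by order — order 1: 1; order 2: 7; order 3: 1; order 4: 7; order 6: 7; order 8: 1; order 12: 7; order 24: 1.
Total: 1 + 7 + 1 + 7 + 7 + 1 + 7 + 1 = 32.

32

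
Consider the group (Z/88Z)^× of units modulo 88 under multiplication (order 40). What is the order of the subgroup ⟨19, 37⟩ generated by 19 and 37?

|⟨19⟩| = 10 and |⟨37⟩| = 10, so |H| is a multiple of lcm(10, 10) = 10 and divides |G| = 40.
Closing under the operation: H = {1, 5, 7, 9, 19, 25, 35, 37, 39, 43, 45, 49, 51, 53, 63, 69, 79, 81, 83, 87}, so |H| = 20.

20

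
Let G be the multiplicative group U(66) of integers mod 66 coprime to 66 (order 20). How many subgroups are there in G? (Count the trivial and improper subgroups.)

10

|G| = 20, so by Lagrange every subgroup order divides 20. Divisors: 1, 2, 4, 5, 10, 20.
Subgroups by order — order 1: 1; order 2: 3; order 4: 1; order 5: 1; order 10: 3; order 20: 1.
Total: 1 + 3 + 1 + 1 + 3 + 1 = 10.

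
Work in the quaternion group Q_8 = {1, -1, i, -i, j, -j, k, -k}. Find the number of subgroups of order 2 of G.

1

|G| = 8 and 2 | 8, so subgroups of order 2 are possible by Lagrange.
The subgroups of order 2 are: {1, -1}.
So G has 1 subgroup of order 2.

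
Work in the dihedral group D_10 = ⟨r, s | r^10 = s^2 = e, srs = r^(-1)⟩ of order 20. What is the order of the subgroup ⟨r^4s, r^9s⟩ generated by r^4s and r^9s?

4

|⟨r^4s⟩| = 2 and |⟨r^9s⟩| = 2, so |H| is a multiple of lcm(2, 2) = 2 and divides |G| = 20.
Closing under the operation: H = {e, r^5, r^4s, r^9s}, so |H| = 4.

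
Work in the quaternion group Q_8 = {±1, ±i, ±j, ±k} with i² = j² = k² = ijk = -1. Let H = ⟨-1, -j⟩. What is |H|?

4

|⟨-1⟩| = 2 and |⟨-j⟩| = 4, so |H| is a multiple of lcm(2, 4) = 4 and divides |G| = 8.
Closing under the operation: H = {1, -1, j, -j}, so |H| = 4.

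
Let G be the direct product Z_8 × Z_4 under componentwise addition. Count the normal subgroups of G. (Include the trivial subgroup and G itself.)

22

G is abelian, so every subgroup is normal.
G has 22 subgroups in total, hence 22 normal subgroups.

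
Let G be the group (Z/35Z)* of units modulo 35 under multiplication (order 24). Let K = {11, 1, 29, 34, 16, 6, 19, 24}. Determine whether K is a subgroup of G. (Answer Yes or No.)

Closure fails: 6 · 11 = 31 ∉ K. So K is not a subgroup.

No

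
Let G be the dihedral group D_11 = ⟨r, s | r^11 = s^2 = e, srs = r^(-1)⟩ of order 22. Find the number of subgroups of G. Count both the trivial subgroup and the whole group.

14

|G| = 22, so by Lagrange every subgroup order divides 22. Divisors: 1, 2, 11, 22.
Subgroups by order — order 1: 1; order 2: 11; order 11: 1; order 22: 1.
Total: 1 + 11 + 1 + 1 = 14.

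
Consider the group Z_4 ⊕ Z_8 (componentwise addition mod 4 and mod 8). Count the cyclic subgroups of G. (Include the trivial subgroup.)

Group the elements of G by the cyclic subgroup they generate; each cyclic subgroup of order d accounts for φ(d) elements.
Cyclic subgroups by order — order 1: 1; order 2: 3; order 4: 6; order 8: 4.
Total: 14.

14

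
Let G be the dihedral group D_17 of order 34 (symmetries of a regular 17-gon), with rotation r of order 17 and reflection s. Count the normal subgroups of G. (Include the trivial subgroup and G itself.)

G has 20 subgroups. Checking conjugation-invariance by order — order 1: 1/1 normal; order 2: 0/17 normal; order 17: 1/1 normal; order 34: 1/1 normal.
Total normal subgroups: 3.

3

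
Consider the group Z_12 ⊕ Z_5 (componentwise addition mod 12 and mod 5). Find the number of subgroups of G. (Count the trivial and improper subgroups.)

12

|G| = 60, so by Lagrange every subgroup order divides 60. Divisors: 1, 2, 3, 4, 5, 6, 10, 12, 15, 20, 30, 60.
Subgroups by order — order 1: 1; order 2: 1; order 3: 1; order 4: 1; order 5: 1; order 6: 1; order 10: 1; order 12: 1; order 15: 1; order 20: 1; order 30: 1; order 60: 1.
Total: 1 + 1 + 1 + 1 + 1 + 1 + 1 + 1 + 1 + 1 + 1 + 1 = 12.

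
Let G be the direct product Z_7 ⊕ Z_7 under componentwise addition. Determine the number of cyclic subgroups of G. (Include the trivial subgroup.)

A cyclic subgroup of order d is generated by each of its φ(d) elements of order d, so the cyclic subgroups of order d number (#elements of order d)/φ(d).
Cyclic subgroups by order — order 1: 1; order 7: 8.
Total: 9.

9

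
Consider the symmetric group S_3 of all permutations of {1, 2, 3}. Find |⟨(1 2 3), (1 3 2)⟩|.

3

|⟨(1 2 3)⟩| = 3 and |⟨(1 3 2)⟩| = 3, so |H| is a multiple of lcm(3, 3) = 3 and divides |G| = 6.
Closing under the operation: H = {e, (1 2 3), (1 3 2)}, so |H| = 3.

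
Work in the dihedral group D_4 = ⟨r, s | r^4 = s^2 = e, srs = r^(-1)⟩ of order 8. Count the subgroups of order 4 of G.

|G| = 8 and 4 | 8, so subgroups of order 4 are possible by Lagrange.
The subgroups of order 4 are: {e, r, r^2, r^3}; {e, r^2, s, r^2s}; {e, r^2, rs, r^3s}.
So G has 3 subgroups of order 4.

3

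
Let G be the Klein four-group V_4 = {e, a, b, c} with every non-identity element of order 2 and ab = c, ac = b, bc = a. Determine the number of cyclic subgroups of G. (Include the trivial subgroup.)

Group the elements of G by the cyclic subgroup they generate; each cyclic subgroup of order d accounts for φ(d) elements.
Cyclic subgroups by order — order 1: 1; order 2: 3.
Total: 4.

4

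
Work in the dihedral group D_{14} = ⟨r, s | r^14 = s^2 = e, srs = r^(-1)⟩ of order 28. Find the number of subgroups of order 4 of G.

7

|G| = 28 and 4 | 28, so subgroups of order 4 are possible by Lagrange.
The subgroups of order 4 are: {e, r^7, r^3s, r^10s}; {e, r^7, r^4s, r^11s}; {e, r^7, r^5s, r^12s}; {e, r^7, r^6s, r^13s}; … (7 in all).
So G has 7 subgroups of order 4.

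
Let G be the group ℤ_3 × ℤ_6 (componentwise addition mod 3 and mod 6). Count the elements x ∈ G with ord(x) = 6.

8

An element (a,b) has order lcm(ord(a), ord(b)); count pairs with lcm equal to 6.
Enumerating gives 8 such elements.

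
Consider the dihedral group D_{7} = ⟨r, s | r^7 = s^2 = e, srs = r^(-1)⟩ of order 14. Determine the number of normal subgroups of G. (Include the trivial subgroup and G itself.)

G has 10 subgroups. Checking conjugation-invariance by order — order 1: 1/1 normal; order 2: 0/7 normal; order 7: 1/1 normal; order 14: 1/1 normal.
Total normal subgroups: 3.

3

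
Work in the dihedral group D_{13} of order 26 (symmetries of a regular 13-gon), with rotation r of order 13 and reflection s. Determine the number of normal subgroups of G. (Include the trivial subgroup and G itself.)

G has 16 subgroups. Checking conjugation-invariance by order — order 1: 1/1 normal; order 2: 0/13 normal; order 13: 1/1 normal; order 26: 1/1 normal.
Total normal subgroups: 3.

3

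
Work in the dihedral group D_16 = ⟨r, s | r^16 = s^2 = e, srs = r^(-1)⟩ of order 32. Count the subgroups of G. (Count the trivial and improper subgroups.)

36

|G| = 32, so by Lagrange every subgroup order divides 32. Divisors: 1, 2, 4, 8, 16, 32.
Subgroups by order — order 1: 1; order 2: 17; order 4: 9; order 8: 5; order 16: 3; order 32: 1.
Total: 1 + 17 + 9 + 5 + 3 + 1 = 36.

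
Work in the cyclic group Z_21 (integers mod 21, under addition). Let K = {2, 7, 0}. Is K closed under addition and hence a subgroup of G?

No

2 ∈ K but its inverse 19 ∉ K, so K is not a subgroup.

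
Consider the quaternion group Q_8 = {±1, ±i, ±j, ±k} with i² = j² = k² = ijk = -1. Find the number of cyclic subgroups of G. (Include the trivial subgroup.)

5

A cyclic subgroup of order d is generated by each of its φ(d) elements of order d, so the cyclic subgroups of order d number (#elements of order d)/φ(d).
Cyclic subgroups by order — order 1: 1; order 2: 1; order 4: 3.
Total: 5.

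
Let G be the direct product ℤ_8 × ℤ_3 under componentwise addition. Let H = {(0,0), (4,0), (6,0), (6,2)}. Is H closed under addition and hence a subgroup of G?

No

(6,2) ∈ H but its inverse (2,1) ∉ H, so H is not a subgroup.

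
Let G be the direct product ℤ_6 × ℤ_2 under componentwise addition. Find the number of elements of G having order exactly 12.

0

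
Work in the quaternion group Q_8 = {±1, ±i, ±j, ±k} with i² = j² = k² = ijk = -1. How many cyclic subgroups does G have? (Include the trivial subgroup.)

Each element a generates a cyclic subgroup ⟨a⟩; distinct elements may generate the same one (a cyclic group of order d has φ(d) generators).
Cyclic subgroups by order — order 1: 1; order 2: 1; order 4: 3.
Total: 5.

5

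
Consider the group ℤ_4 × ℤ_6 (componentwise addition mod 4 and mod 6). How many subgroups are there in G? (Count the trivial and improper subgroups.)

|G| = 24, so by Lagrange every subgroup order divides 24. Divisors: 1, 2, 3, 4, 6, 8, 12, 24.
Subgroups by order — order 1: 1; order 2: 3; order 3: 1; order 4: 3; order 6: 3; order 8: 1; order 12: 3; order 24: 1.
Total: 1 + 3 + 1 + 3 + 3 + 1 + 3 + 1 = 16.

16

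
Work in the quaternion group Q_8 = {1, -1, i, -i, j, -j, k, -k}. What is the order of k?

Computing powers of k: the smallest k with (k)^k = e is k = 4.

4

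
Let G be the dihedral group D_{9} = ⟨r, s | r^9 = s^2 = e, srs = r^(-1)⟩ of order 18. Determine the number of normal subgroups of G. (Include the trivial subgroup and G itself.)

4

G has 16 subgroups. Checking conjugation-invariance by order — order 1: 1/1 normal; order 2: 0/9 normal; order 3: 1/1 normal; order 6: 0/3 normal; order 9: 1/1 normal; order 18: 1/1 normal.
Total normal subgroups: 4.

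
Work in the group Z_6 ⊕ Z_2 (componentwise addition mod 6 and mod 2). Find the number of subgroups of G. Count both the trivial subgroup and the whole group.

10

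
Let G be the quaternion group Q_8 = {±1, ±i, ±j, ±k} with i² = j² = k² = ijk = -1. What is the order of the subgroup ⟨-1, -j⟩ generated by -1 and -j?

4

|⟨-1⟩| = 2 and |⟨-j⟩| = 4, so |H| is a multiple of lcm(2, 4) = 4 and divides |G| = 8.
Closing under the operation: H = {1, -1, j, -j}, so |H| = 4.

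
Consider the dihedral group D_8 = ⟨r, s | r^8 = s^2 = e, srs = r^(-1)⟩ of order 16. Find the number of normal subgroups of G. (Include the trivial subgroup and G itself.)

7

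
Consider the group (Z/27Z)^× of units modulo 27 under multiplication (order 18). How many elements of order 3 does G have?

2

The elements of order 3 are: 10, 19.
That's 2.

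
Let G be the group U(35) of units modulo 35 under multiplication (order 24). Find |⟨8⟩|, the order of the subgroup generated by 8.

4

Compute successive powers of 8 mod 35: 8, 29, 22, 1; 8^4 ≡ 1 (mod 35).
So |⟨8⟩| = 4.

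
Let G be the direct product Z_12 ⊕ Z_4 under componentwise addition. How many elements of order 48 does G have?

An element (a,b) has order lcm(ord(a), ord(b)); count pairs with lcm equal to 48.
Enumerating gives 0 such elements.

0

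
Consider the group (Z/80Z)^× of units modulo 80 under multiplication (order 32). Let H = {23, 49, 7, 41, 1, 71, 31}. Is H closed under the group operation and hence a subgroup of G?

|H| = 7 does not divide |G| = 32, so by Lagrange H is not a subgroup.

No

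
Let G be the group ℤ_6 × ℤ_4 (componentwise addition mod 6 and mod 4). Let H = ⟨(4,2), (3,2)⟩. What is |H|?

|⟨(4,2)⟩| = 6 and |⟨(3,2)⟩| = 2, so |H| is a multiple of lcm(6, 2) = 6 and divides |G| = 24.
Closing under the operation: H = {(0,0), (0,2), (1,0), (1,2), (2,0), (2,2), (3,0), (3,2), (4,0), (4,2), (5,0), (5,2)}, so |H| = 12.

12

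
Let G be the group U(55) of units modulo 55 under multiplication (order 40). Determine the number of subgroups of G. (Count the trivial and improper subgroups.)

16

|G| = 40, so by Lagrange every subgroup order divides 40. Divisors: 1, 2, 4, 5, 8, 10, 20, 40.
Subgroups by order — order 1: 1; order 2: 3; order 4: 3; order 5: 1; order 8: 1; order 10: 3; order 20: 3; order 40: 1.
Total: 1 + 3 + 3 + 1 + 1 + 3 + 3 + 1 = 16.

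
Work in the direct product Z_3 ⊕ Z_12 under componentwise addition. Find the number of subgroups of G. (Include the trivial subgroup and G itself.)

18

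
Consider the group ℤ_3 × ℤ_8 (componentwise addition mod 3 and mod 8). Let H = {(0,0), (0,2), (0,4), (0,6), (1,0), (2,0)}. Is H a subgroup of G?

No

Closure fails: (0,2) + (1,0) = (1,2) ∉ H. So H is not a subgroup.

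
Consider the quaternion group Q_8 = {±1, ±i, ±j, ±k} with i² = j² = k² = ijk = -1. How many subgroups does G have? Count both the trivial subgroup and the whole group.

|G| = 8, so by Lagrange every subgroup order divides 8. Divisors: 1, 2, 4, 8.
Subgroups by order — order 1: 1; order 2: 1; order 4: 3; order 8: 1.
Total: 1 + 1 + 3 + 1 = 6.

6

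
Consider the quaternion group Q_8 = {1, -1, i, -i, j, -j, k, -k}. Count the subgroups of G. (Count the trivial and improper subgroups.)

6

|G| = 8, so by Lagrange every subgroup order divides 8. Divisors: 1, 2, 4, 8.
Subgroups by order — order 1: 1; order 2: 1; order 4: 3; order 8: 1.
Total: 1 + 1 + 3 + 1 = 6.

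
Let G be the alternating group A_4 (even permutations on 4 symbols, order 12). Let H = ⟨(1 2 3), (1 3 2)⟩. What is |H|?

3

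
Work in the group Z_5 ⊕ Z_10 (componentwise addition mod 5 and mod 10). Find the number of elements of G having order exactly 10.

24

An element (a,b) has order lcm(ord(a), ord(b)); count pairs with lcm equal to 10.
Enumerating gives 24 such elements.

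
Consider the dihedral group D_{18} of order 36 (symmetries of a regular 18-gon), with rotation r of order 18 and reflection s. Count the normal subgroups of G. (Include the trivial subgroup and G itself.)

9

G has 45 subgroups. Checking conjugation-invariance by order — order 1: 1/1 normal; order 2: 1/19 normal; order 3: 1/1 normal; order 4: 0/9 normal; order 6: 1/7 normal; order 9: 1/1 normal; order 12: 0/3 normal; order 18: 3/3 normal; order 36: 1/1 normal.
Total normal subgroups: 9.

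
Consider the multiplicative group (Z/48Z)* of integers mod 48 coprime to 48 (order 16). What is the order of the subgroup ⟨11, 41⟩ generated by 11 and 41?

|⟨11⟩| = 4 and |⟨41⟩| = 2, so |H| is a multiple of lcm(4, 2) = 4 and divides |G| = 16.
Closing under the operation: H = {1, 11, 17, 19, 25, 35, 41, 43}, so |H| = 8.

8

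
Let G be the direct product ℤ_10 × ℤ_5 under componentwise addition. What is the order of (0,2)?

The order of (0,2) in Z_10 × Z_5 is lcm(ord(0) in Z_10, ord(2) in Z_5).
ord(0) = 1 and ord(2) = 5, so |⟨(0,2)⟩| = lcm(1, 5) = 5.

5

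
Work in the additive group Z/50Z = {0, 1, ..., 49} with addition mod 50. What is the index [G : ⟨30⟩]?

10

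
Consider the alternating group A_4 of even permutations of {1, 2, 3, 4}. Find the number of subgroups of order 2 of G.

|G| = 12 and 2 | 12, so subgroups of order 2 are possible by Lagrange.
The subgroups of order 2 are: {e, (1 2)(3 4)}; {e, (1 3)(2 4)}; {e, (1 4)(2 3)}.
So G has 3 subgroups of order 2.

3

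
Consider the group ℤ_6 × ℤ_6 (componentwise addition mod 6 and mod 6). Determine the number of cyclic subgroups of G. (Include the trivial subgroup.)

20

Group the elements of G by the cyclic subgroup they generate; each cyclic subgroup of order d accounts for φ(d) elements.
Cyclic subgroups by order — order 1: 1; order 2: 3; order 3: 4; order 6: 12.
Total: 20.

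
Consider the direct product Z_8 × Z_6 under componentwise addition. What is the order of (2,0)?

4

The order of (2,0) in Z_8 × Z_6 is lcm(ord(2) in Z_8, ord(0) in Z_6).
ord(2) = 4 and ord(0) = 1, so |⟨(2,0)⟩| = lcm(4, 1) = 4.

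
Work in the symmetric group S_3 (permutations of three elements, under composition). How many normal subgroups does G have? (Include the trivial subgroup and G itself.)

3

G has 6 subgroups. Checking conjugation-invariance by order — order 1: 1/1 normal; order 2: 0/3 normal; order 3: 1/1 normal; order 6: 1/1 normal.
Total normal subgroups: 3.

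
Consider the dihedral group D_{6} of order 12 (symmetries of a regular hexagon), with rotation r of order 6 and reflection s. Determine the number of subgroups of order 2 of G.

7

|G| = 12 and 2 | 12, so subgroups of order 2 are possible by Lagrange.
The subgroups of order 2 are: {e, r^2s}; {e, r^3}; {e, r^3s}; {e, r^4s}; … (7 in all).
So G has 7 subgroups of order 2.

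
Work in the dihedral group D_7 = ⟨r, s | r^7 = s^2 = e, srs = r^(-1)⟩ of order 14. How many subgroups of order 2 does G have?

|G| = 14 and 2 | 14, so subgroups of order 2 are possible by Lagrange.
The subgroups of order 2 are: {e, r^2s}; {e, r^3s}; {e, r^4s}; {e, r^5s}; … (7 in all).
So G has 7 subgroups of order 2.

7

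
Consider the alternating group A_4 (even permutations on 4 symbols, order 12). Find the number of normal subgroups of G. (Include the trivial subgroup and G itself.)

3

G has 10 subgroups. Checking conjugation-invariance by order — order 1: 1/1 normal; order 2: 0/3 normal; order 3: 0/4 normal; order 4: 1/1 normal; order 12: 1/1 normal.
Total normal subgroups: 3.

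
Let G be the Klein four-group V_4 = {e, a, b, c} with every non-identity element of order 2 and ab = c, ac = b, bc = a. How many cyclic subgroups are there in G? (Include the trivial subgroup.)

4

A cyclic subgroup of order d is generated by each of its φ(d) elements of order d, so the cyclic subgroups of order d number (#elements of order d)/φ(d).
Cyclic subgroups by order — order 1: 1; order 2: 3.
Total: 4.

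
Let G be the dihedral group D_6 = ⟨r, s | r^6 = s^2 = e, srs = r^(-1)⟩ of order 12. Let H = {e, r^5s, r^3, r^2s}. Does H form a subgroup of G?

|H| = 4 divides |G| = 12, consistent with Lagrange.
H contains the identity, every element's inverse is in H, and H is closed under ·: it is a subgroup.

Yes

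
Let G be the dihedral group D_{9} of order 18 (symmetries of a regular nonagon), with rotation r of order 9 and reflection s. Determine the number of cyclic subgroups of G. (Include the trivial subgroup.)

Each element a generates a cyclic subgroup ⟨a⟩; distinct elements may generate the same one (a cyclic group of order d has φ(d) generators).
Cyclic subgroups by order — order 1: 1; order 2: 9; order 3: 1; order 9: 1.
Total: 12.

12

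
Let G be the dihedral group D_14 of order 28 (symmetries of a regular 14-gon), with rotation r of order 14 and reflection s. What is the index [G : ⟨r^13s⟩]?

14

|⟨r^13s⟩| = 2 and |G| = 28.
By Lagrange, [G : H] = |G|/|H| = 28/2 = 14.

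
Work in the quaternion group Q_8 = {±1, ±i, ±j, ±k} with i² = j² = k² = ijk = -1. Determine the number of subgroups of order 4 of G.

|G| = 8 and 4 | 8, so subgroups of order 4 are possible by Lagrange.
The subgroups of order 4 are: {1, -1, i, -i}; {1, -1, j, -j}; {1, -1, k, -k}.
So G has 3 subgroups of order 4.

3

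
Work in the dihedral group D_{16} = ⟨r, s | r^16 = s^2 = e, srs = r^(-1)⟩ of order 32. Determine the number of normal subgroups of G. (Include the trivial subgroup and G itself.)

8

G has 36 subgroups. Checking conjugation-invariance by order — order 1: 1/1 normal; order 2: 1/17 normal; order 4: 1/9 normal; order 8: 1/5 normal; order 16: 3/3 normal; order 32: 1/1 normal.
Total normal subgroups: 8.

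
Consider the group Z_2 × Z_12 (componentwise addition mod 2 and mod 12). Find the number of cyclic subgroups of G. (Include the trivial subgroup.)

A cyclic subgroup of order d is generated by each of its φ(d) elements of order d, so the cyclic subgroups of order d number (#elements of order d)/φ(d).
Cyclic subgroups by order — order 1: 1; order 2: 3; order 3: 1; order 4: 2; order 6: 3; order 12: 2.
Total: 12.

12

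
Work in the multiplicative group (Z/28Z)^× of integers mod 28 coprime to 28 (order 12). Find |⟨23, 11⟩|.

|⟨23⟩| = 6 and |⟨11⟩| = 6, so |H| is a multiple of lcm(6, 6) = 6 and divides |G| = 12.
Closing under the operation: H = {1, 9, 11, 15, 23, 25}, so |H| = 6.

6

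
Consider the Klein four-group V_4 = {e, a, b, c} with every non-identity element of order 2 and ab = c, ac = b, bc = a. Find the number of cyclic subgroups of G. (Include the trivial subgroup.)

4

Group the elements of G by the cyclic subgroup they generate; each cyclic subgroup of order d accounts for φ(d) elements.
Cyclic subgroups by order — order 1: 1; order 2: 3.
Total: 4.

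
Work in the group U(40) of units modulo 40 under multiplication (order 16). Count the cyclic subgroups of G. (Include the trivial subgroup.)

Group the elements of G by the cyclic subgroup they generate; each cyclic subgroup of order d accounts for φ(d) elements.
Cyclic subgroups by order — order 1: 1; order 2: 7; order 4: 4.
Total: 12.

12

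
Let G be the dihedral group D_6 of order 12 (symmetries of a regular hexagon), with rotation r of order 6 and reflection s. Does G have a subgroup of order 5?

No

5 does not divide |G| = 12, so by Lagrange no subgroup of order 5 exists.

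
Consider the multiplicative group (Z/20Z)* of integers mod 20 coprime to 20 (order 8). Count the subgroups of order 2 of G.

|G| = 8 and 2 | 8, so subgroups of order 2 are possible by Lagrange.
The subgroups of order 2 are: {1, 11}; {1, 19}; {1, 9}.
So G has 3 subgroups of order 2.

3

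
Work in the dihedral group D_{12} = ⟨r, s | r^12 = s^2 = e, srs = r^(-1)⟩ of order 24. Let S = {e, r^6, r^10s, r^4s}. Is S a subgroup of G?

Yes

|S| = 4 divides |G| = 24, consistent with Lagrange.
S contains the identity, every element's inverse is in S, and S is closed under ·: it is a subgroup.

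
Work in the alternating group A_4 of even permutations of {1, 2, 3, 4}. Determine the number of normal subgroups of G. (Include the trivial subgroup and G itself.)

G has 10 subgroups. Checking conjugation-invariance by order — order 1: 1/1 normal; order 2: 0/3 normal; order 3: 0/4 normal; order 4: 1/1 normal; order 12: 1/1 normal.
Total normal subgroups: 3.

3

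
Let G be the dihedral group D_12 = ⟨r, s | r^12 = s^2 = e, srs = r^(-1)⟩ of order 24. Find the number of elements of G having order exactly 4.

2

The elements of order 4 are: r^3, r^9.
That's 2.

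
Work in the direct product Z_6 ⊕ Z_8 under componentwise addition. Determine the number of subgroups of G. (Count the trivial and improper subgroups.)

22

|G| = 48, so by Lagrange every subgroup order divides 48. Divisors: 1, 2, 3, 4, 6, 8, 12, 16, 24, 48.
Subgroups by order — order 1: 1; order 2: 3; order 3: 1; order 4: 3; order 6: 3; order 8: 3; order 12: 3; order 16: 1; order 24: 3; order 48: 1.
Total: 1 + 3 + 1 + 3 + 3 + 3 + 3 + 1 + 3 + 1 = 22.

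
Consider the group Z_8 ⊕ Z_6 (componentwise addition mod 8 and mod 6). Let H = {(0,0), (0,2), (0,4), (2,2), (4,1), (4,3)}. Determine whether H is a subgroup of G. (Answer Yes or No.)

No

(2,2) ∈ H but its inverse (6,4) ∉ H, so H is not a subgroup.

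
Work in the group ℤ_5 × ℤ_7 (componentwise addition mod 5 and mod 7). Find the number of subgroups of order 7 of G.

1

|G| = 35 and 7 | 35, so subgroups of order 7 are possible by Lagrange.
The subgroups of order 7 are: {(0,0), (0,1), (0,2), (0,3), (0,4), (0,5), (0,6)}.
So G has 1 subgroup of order 7.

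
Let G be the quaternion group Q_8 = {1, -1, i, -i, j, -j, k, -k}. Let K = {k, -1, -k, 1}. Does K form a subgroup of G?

|K| = 4 divides |G| = 8, consistent with Lagrange.
K contains the identity, every element's inverse is in K, and K is closed under ·: it is a subgroup.
In fact K = ⟨-k⟩.

Yes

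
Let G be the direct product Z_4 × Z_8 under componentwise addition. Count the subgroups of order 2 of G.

|G| = 32 and 2 | 32, so subgroups of order 2 are possible by Lagrange.
The subgroups of order 2 are: {(0,0), (0,4)}; {(0,0), (2,0)}; {(0,0), (2,4)}.
So G has 3 subgroups of order 2.

3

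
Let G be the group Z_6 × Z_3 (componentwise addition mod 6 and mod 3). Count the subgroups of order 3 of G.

4

|G| = 18 and 3 | 18, so subgroups of order 3 are possible by Lagrange.
The subgroups of order 3 are: {(0,0), (0,1), (0,2)}; {(0,0), (2,0), (4,0)}; {(0,0), (2,1), (4,2)}; {(0,0), (2,2), (4,1)}.
So G has 4 subgroups of order 3.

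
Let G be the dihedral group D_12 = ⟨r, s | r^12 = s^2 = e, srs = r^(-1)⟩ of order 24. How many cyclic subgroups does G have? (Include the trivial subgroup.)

A cyclic subgroup of order d is generated by each of its φ(d) elements of order d, so the cyclic subgroups of order d number (#elements of order d)/φ(d).
Cyclic subgroups by order — order 1: 1; order 2: 13; order 3: 1; order 4: 1; order 6: 1; order 12: 1.
Total: 18.

18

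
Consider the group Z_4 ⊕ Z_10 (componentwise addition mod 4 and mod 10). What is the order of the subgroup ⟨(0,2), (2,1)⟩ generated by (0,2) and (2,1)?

10

|⟨(0,2)⟩| = 5 and |⟨(2,1)⟩| = 10, so |H| is a multiple of lcm(5, 10) = 10 and divides |G| = 40.
Closing under the operation: H = {(0,0), (0,2), (0,4), (0,6), (0,8), (2,1), (2,3), (2,5), (2,7), (2,9)}, so |H| = 10.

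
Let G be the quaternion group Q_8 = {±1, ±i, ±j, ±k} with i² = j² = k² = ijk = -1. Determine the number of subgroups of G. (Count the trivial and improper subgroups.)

6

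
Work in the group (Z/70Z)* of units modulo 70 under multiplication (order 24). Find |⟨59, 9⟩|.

12

|⟨59⟩| = 6 and |⟨9⟩| = 6, so |H| is a multiple of lcm(6, 6) = 6 and divides |G| = 24.
Closing under the operation: H = {1, 9, 11, 19, 29, 31, 39, 41, 51, 59, 61, 69}, so |H| = 12.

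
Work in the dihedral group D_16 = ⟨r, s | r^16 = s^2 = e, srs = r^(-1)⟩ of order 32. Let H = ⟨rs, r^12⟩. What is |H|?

|⟨rs⟩| = 2 and |⟨r^12⟩| = 4, so |H| is a multiple of lcm(2, 4) = 4 and divides |G| = 32.
Closing under the operation: H = {e, r^4, r^8, r^12, rs, r^5s, r^9s, r^13s}, so |H| = 8.

8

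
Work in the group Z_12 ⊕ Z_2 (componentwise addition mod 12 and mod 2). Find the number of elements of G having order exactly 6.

6

An element (a,b) has order lcm(ord(a), ord(b)); count pairs with lcm equal to 6.
Enumerating gives 6 such elements.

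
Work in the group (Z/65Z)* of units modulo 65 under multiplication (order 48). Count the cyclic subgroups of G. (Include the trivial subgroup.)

Each element a generates a cyclic subgroup ⟨a⟩; distinct elements may generate the same one (a cyclic group of order d has φ(d) generators).
Cyclic subgroups by order — order 1: 1; order 2: 3; order 3: 1; order 4: 6; order 6: 3; order 12: 6.
Total: 20.

20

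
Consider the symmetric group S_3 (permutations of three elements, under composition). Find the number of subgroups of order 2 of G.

3

|G| = 6 and 2 | 6, so subgroups of order 2 are possible by Lagrange.
The subgroups of order 2 are: {e, (1 2)}; {e, (1 3)}; {e, (2 3)}.
So G has 3 subgroups of order 2.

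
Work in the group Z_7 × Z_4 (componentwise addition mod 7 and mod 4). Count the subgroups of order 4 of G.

1

|G| = 28 and 4 | 28, so subgroups of order 4 are possible by Lagrange.
The subgroups of order 4 are: {(0,0), (0,1), (0,2), (0,3)}.
So G has 1 subgroup of order 4.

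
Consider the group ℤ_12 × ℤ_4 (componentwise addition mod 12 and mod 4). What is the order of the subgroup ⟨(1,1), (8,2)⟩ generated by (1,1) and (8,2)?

24

|⟨(1,1)⟩| = 12 and |⟨(8,2)⟩| = 6, so |H| is a multiple of lcm(12, 6) = 12 and divides |G| = 48.
Closing under the operation: H = {(0,0), (0,2), (1,1), (1,3), (2,0), (2,2), (3,1), (3,3), (4,0), (4,2), (5,1), (5,3), (6,0), (6,2), (7,1), (7,3), (8,0), (8,2), (9,1), (9,3), (10,0), (10,2), (11,1), (11,3)}, so |H| = 24.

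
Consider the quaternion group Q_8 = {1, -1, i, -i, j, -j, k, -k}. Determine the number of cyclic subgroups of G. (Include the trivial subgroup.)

5

A cyclic subgroup of order d is generated by each of its φ(d) elements of order d, so the cyclic subgroups of order d number (#elements of order d)/φ(d).
Cyclic subgroups by order — order 1: 1; order 2: 1; order 4: 3.
Total: 5.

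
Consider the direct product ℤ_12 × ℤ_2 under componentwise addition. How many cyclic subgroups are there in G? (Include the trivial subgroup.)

A cyclic subgroup of order d is generated by each of its φ(d) elements of order d, so the cyclic subgroups of order d number (#elements of order d)/φ(d).
Cyclic subgroups by order — order 1: 1; order 2: 3; order 3: 1; order 4: 2; order 6: 3; order 12: 2.
Total: 12.

12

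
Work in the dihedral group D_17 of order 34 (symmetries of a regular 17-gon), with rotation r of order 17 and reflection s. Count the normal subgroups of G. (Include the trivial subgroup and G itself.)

G has 20 subgroups. Checking conjugation-invariance by order — order 1: 1/1 normal; order 2: 0/17 normal; order 17: 1/1 normal; order 34: 1/1 normal.
Total normal subgroups: 3.

3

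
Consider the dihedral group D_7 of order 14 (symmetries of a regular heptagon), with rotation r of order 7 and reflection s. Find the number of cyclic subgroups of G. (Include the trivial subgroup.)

Each element a generates a cyclic subgroup ⟨a⟩; distinct elements may generate the same one (a cyclic group of order d has φ(d) generators).
Cyclic subgroups by order — order 1: 1; order 2: 7; order 7: 1.
Total: 9.

9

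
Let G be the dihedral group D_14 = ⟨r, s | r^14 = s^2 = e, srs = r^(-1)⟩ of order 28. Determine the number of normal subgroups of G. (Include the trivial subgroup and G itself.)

7

G has 28 subgroups. Checking conjugation-invariance by order — order 1: 1/1 normal; order 2: 1/15 normal; order 4: 0/7 normal; order 7: 1/1 normal; order 14: 3/3 normal; order 28: 1/1 normal.
Total normal subgroups: 7.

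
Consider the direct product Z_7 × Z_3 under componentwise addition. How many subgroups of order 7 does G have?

1

|G| = 21 and 7 | 21, so subgroups of order 7 are possible by Lagrange.
The subgroups of order 7 are: {(0,0), (1,0), (2,0), (3,0), (4,0), (5,0), (6,0)}.
So G has 1 subgroup of order 7.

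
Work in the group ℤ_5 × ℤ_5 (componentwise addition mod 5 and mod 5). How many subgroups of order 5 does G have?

6

|G| = 25 and 5 | 25, so subgroups of order 5 are possible by Lagrange.
The subgroups of order 5 are: {(0,0), (0,1), (0,2), (0,3), (0,4)}; {(0,0), (1,0), (2,0), (3,0), (4,0)}; {(0,0), (1,1), (2,2), (3,3), (4,4)}; {(0,0), (1,2), (2,4), (3,1), (4,3)}; … (6 in all).
So G has 6 subgroups of order 5.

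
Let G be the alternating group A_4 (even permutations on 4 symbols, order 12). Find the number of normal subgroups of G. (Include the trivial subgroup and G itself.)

3

G has 10 subgroups. Checking conjugation-invariance by order — order 1: 1/1 normal; order 2: 0/3 normal; order 3: 0/4 normal; order 4: 1/1 normal; order 12: 1/1 normal.
Total normal subgroups: 3.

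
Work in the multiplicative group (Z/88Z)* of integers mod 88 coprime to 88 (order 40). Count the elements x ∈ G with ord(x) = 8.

No element of G has order 8 (even though 8 | 40).

0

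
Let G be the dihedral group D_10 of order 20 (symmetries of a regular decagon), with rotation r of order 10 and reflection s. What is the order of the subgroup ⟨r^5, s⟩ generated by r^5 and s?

4

|⟨r^5⟩| = 2 and |⟨s⟩| = 2, so |H| is a multiple of lcm(2, 2) = 2 and divides |G| = 20.
Closing under the operation: H = {e, r^5, s, r^5s}, so |H| = 4.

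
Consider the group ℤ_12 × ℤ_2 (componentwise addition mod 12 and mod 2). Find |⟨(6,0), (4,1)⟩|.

|⟨(6,0)⟩| = 2 and |⟨(4,1)⟩| = 6, so |H| is a multiple of lcm(2, 6) = 6 and divides |G| = 24.
Closing under the operation: H = {(0,0), (0,1), (2,0), (2,1), (4,0), (4,1), (6,0), (6,1), (8,0), (8,1), (10,0), (10,1)}, so |H| = 12.

12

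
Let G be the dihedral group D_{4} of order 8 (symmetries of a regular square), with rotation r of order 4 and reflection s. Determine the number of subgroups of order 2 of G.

5

|G| = 8 and 2 | 8, so subgroups of order 2 are possible by Lagrange.
The subgroups of order 2 are: {e, r^2}; {e, r^2s}; {e, r^3s}; {e, rs}; … (5 in all).
So G has 5 subgroups of order 2.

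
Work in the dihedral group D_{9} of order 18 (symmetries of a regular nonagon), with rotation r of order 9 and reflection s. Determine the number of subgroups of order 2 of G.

|G| = 18 and 2 | 18, so subgroups of order 2 are possible by Lagrange.
The subgroups of order 2 are: {e, r^2s}; {e, r^3s}; {e, r^4s}; {e, r^5s}; … (9 in all).
So G has 9 subgroups of order 2.

9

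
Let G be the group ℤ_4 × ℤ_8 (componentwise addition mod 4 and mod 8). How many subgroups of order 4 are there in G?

7

|G| = 32 and 4 | 32, so subgroups of order 4 are possible by Lagrange.
The subgroups of order 4 are: {(0,0), (0,2), (0,4), (0,6)}; {(0,0), (0,4), (2,0), (2,4)}; {(0,0), (0,4), (2,2), (2,6)}; {(0,0), (1,0), (2,0), (3,0)}; … (7 in all).
So G has 7 subgroups of order 4.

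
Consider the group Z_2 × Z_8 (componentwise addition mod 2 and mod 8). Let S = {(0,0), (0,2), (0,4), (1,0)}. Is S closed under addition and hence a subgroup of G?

(0,2) ∈ S but its inverse (0,6) ∉ S, so S is not a subgroup.

No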